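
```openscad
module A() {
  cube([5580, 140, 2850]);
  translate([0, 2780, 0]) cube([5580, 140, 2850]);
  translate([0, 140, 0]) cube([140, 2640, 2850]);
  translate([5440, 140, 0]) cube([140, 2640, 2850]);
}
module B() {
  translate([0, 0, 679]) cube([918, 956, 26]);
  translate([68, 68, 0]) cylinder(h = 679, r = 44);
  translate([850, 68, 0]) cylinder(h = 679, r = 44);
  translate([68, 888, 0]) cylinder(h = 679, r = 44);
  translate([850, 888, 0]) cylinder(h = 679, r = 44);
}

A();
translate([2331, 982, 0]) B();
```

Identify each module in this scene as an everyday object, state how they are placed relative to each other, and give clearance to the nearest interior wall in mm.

A is a house frame. B is a table. The table sits inside the house frame, centred. The clearance to the nearest interior wall is 842 mm.

Clearances: x = 2191, y = 842; minimum 842 mm.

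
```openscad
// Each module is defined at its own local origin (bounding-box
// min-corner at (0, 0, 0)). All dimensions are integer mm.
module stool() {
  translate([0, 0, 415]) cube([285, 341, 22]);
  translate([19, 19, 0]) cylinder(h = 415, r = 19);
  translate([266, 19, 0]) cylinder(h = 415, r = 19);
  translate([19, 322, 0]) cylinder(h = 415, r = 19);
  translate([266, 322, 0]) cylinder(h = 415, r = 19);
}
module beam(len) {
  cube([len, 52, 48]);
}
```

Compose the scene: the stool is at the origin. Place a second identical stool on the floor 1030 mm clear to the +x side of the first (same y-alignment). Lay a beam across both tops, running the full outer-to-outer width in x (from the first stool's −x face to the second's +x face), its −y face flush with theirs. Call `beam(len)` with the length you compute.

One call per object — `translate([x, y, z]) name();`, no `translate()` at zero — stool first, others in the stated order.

stool();
translate([1315, 0, 0]) stool();
translate([0, 0, 437]) beam(1600);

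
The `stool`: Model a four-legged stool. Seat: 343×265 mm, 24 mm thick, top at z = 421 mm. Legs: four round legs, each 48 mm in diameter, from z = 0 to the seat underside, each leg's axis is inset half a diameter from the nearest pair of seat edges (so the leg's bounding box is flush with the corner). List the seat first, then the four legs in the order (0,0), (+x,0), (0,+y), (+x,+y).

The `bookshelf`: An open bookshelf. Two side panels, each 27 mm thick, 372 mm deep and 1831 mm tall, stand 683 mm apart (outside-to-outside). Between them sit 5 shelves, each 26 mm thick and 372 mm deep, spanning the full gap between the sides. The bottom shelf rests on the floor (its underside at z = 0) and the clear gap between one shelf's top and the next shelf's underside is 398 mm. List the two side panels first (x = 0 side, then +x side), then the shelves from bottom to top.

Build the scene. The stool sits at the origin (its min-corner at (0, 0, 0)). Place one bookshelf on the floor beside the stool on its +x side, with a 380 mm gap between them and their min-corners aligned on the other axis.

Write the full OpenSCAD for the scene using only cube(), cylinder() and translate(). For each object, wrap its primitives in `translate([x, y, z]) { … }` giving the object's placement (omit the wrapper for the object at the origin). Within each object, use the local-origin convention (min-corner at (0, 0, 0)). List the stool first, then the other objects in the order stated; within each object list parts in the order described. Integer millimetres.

translate([0, 0, 397]) cube([343, 265, 24]);
translate([24, 24, 0]) cylinder(h = 397, r = 24);
translate([319, 24, 0]) cylinder(h = 397, r = 24);
translate([24, 241, 0]) cylinder(h = 397, r = 24);
translate([319, 241, 0]) cylinder(h = 397, r = 24);
translate([723, 0, 0]) {
  cube([27, 372, 1831]);
  translate([656, 0, 0]) cube([27, 372, 1831]);
  translate([27, 0, 0]) cube([629, 372, 26]);
  translate([27, 0, 424]) cube([629, 372, 26]);
  translate([27, 0, 848]) cube([629, 372, 26]);
  translate([27, 0, 1272]) cube([629, 372, 26]);
  translate([27, 0, 1696]) cube([629, 372, 26]);
}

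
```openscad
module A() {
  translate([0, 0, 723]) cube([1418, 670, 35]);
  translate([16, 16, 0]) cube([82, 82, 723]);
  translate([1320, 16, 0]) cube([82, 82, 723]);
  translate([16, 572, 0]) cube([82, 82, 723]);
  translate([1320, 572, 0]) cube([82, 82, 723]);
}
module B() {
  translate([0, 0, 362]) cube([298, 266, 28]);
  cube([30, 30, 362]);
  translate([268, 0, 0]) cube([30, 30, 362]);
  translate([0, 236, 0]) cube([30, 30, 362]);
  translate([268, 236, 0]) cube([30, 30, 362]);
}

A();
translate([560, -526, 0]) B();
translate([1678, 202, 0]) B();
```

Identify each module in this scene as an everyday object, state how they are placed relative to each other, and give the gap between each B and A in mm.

Each stool's nearest face is 260 mm from the table's bounding box.

A is a table. B is a stool. Two stools sit around the table at the −y, +x sides. The gap between each stool and the table is 260 mm.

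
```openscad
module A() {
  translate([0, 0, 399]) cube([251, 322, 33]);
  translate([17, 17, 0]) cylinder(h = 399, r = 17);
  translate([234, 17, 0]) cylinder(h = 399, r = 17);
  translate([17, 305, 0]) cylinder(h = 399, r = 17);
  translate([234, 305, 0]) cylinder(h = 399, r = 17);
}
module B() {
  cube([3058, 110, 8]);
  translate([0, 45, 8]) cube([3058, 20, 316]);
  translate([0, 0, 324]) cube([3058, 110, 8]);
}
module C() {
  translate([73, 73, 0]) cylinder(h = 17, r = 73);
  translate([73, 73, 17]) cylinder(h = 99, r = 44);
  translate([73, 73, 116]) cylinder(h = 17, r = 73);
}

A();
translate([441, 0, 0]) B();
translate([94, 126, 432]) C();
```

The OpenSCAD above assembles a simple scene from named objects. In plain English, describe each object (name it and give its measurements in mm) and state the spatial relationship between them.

A is a four-legged stool. The seat is 251×322 mm, 33 mm thick, top at z = 432 mm. It stands on four round legs, each 34 mm in diameter, from z = 0 to the seat underside, each leg's axis is inset half a diameter from the nearest pair of seat edges (so the leg's bounding box is flush with the corner).

B is an I-beam lying along x, 3058 mm long. Overall section height 332 mm. Two flanges 110 mm wide (y) and 8 mm thick, one on the floor and one at the top; a web 20 mm thick runs between them, centred on the flange width.

C is a spool: two coaxial disc flanges of radius 73 mm and thickness 17 mm, joined by a core cylinder of radius 44 mm and height 99 mm. The lower flange rests on z = 0 and the three cylinders share a vertical axis.

The I-beam is on the floor beside the stool on its +x side. The spool is on top of the stool.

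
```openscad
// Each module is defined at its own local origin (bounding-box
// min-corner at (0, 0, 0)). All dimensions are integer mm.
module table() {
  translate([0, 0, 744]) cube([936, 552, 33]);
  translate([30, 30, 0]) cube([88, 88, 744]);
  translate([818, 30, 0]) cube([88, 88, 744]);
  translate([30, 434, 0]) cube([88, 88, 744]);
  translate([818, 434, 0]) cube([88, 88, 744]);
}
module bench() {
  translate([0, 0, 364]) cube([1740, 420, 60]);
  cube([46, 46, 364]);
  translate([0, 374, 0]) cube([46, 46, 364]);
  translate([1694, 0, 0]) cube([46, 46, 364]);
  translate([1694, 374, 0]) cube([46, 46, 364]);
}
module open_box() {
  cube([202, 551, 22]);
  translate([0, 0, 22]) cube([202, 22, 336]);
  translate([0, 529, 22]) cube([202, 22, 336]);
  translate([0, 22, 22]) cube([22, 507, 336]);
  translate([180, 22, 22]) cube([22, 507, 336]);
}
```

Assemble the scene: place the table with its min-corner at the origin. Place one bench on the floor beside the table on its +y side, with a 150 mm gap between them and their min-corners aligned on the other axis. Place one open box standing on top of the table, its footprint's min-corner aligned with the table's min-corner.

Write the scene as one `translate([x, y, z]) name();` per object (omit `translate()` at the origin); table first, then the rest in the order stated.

table();
translate([0, 702, 0]) bench();
translate([0, 0, 777]) open_box();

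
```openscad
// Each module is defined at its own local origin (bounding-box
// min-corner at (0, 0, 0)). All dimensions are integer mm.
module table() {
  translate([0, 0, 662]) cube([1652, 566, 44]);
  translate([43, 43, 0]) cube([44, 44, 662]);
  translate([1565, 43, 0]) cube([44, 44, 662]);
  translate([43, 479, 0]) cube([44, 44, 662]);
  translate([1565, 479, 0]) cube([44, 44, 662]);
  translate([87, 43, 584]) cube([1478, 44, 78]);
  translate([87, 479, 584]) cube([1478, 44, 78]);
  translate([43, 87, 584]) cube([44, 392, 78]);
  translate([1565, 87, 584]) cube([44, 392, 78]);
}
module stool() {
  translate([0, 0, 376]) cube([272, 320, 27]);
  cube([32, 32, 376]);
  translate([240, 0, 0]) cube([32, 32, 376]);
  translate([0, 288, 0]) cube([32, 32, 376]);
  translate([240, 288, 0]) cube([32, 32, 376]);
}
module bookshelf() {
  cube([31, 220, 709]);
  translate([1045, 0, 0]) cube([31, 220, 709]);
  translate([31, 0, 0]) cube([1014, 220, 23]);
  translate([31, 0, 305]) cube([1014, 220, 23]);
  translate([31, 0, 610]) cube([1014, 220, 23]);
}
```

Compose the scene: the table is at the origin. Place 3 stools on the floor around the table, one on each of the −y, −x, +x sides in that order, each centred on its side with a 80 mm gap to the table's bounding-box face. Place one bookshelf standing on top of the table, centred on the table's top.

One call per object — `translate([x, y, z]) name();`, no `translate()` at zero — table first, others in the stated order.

table();
translate([690, -400, 0]) stool();
translate([-352, 123, 0]) stool();
translate([1732, 123, 0]) stool();
translate([288, 173, 706]) bookshelf();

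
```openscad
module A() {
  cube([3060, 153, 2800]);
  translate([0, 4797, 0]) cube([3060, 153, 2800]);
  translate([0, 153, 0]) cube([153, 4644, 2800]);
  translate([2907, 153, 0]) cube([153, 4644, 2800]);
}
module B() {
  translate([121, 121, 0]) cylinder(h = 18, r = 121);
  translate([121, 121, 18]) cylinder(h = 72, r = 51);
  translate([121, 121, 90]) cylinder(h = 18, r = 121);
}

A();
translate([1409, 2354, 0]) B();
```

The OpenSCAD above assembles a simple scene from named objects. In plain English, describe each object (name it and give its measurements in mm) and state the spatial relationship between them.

A is a box-shaped house frame (walls only): outside footprint 3060×4950 mm, wall height 2800 mm, wall thickness 153 mm. The two y-facing walls run the full x-width; the two x-facing walls fit between the inner faces of the y-facing walls.

B is a spool: two coaxial disc flanges of radius 121 mm and thickness 18 mm, joined by a core cylinder of radius 51 mm and height 72 mm. The lower flange rests on z = 0 and the three cylinders share a vertical axis.

The spool sits inside the house frame, centred.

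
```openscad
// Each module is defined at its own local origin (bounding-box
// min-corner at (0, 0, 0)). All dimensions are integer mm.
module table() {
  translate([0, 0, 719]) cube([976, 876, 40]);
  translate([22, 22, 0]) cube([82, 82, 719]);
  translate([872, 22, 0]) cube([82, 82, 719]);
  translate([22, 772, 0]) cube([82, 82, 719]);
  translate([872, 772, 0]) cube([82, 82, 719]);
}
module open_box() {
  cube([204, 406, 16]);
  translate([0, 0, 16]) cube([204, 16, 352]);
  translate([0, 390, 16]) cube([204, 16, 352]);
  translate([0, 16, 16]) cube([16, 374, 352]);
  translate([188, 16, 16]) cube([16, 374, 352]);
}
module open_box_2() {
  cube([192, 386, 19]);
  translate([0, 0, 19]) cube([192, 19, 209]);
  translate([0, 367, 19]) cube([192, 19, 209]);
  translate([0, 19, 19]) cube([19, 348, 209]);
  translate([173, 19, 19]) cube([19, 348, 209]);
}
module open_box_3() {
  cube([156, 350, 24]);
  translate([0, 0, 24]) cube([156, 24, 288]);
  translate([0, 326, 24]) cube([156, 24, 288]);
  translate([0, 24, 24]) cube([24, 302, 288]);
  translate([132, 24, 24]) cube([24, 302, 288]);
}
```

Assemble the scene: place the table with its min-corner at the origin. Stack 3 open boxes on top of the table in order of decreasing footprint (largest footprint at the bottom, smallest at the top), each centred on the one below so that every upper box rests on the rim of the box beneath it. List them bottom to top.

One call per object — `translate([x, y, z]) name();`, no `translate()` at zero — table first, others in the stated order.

table();
translate([386, 235, 759]) open_box();
translate([392, 245, 1127]) open_box_2();
translate([410, 263, 1355]) open_box_3();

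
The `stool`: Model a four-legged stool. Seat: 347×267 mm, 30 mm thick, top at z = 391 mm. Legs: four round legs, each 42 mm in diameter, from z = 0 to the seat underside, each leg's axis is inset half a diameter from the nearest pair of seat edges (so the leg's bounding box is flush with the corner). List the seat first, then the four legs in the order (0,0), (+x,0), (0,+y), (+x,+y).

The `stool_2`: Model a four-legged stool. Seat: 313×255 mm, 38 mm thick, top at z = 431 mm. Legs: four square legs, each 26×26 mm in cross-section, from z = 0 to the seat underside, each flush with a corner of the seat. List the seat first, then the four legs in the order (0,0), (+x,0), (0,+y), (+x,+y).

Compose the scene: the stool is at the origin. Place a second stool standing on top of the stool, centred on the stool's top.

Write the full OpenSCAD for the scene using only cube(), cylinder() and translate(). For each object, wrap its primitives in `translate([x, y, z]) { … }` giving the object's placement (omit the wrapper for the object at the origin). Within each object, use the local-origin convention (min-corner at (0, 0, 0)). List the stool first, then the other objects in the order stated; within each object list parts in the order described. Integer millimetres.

translate([0, 0, 361]) cube([347, 267, 30]);
translate([21, 21, 0]) cylinder(h = 361, r = 21);
translate([326, 21, 0]) cylinder(h = 361, r = 21);
translate([21, 246, 0]) cylinder(h = 361, r = 21);
translate([326, 246, 0]) cylinder(h = 361, r = 21);
translate([17, 6, 391]) {
  translate([0, 0, 393]) cube([313, 255, 38]);
  cube([26, 26, 393]);
  translate([287, 0, 0]) cube([26, 26, 393]);
  translate([0, 229, 0]) cube([26, 26, 393]);
  translate([287, 229, 0]) cube([26, 26, 393]);
}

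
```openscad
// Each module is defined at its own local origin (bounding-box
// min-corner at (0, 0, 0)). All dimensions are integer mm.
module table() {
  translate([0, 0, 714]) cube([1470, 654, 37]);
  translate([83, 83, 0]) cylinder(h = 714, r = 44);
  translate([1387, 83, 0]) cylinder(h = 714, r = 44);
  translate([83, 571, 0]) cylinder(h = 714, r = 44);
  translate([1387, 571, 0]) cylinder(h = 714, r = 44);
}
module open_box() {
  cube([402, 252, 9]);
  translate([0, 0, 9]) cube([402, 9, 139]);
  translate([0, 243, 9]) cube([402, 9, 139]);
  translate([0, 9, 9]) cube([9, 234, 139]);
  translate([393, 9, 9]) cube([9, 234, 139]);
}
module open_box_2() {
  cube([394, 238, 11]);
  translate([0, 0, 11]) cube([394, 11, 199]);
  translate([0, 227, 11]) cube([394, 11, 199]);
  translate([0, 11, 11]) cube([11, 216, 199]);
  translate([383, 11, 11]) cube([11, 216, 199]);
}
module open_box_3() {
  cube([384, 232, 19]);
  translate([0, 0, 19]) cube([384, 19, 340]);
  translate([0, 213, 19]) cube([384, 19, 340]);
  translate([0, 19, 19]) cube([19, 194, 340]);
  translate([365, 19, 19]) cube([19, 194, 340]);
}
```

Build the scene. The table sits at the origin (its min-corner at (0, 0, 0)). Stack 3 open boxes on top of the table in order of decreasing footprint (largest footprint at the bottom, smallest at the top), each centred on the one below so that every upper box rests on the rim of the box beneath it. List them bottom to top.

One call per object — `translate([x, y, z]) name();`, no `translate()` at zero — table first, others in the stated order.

table();
translate([534, 201, 751]) open_box();
translate([538, 208, 899]) open_box_2();
translate([543, 211, 1109]) open_box_3();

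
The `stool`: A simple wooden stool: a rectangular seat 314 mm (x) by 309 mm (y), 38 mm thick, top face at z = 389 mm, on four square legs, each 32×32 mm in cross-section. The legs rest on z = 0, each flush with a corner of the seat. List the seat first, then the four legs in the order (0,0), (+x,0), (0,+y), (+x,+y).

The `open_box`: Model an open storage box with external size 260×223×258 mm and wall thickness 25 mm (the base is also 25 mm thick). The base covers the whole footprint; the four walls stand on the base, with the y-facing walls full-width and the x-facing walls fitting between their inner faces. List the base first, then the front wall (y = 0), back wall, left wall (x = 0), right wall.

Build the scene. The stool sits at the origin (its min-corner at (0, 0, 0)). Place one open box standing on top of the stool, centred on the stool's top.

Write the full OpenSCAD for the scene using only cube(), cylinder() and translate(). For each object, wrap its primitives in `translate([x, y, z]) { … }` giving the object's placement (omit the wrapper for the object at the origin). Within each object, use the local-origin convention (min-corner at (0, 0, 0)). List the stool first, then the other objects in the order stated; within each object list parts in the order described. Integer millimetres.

translate([0, 0, 351]) cube([314, 309, 38]);
cube([32, 32, 351]);
translate([282, 0, 0]) cube([32, 32, 351]);
translate([0, 277, 0]) cube([32, 32, 351]);
translate([282, 277, 0]) cube([32, 32, 351]);
translate([27, 43, 389]) {
  cube([260, 223, 25]);
  translate([0, 0, 25]) cube([260, 25, 233]);
  translate([0, 198, 25]) cube([260, 25, 233]);
  translate([0, 25, 25]) cube([25, 173, 233]);
  translate([235, 25, 25]) cube([25, 173, 233]);
}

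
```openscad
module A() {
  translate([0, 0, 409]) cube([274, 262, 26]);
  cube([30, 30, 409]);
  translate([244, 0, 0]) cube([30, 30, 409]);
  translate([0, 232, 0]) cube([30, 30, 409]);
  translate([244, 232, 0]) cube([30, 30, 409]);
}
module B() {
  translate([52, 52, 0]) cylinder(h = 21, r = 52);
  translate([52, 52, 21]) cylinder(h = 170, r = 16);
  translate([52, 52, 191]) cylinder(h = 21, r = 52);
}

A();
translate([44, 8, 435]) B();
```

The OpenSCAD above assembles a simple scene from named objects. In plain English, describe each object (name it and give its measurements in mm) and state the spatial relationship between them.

A is a four-legged stool. The seat is 274×262 mm, 26 mm thick, top at z = 435 mm. It stands on four square legs, each 30×30 mm in cross-section, from z = 0 to the seat underside, each flush with a corner of the seat.

B is a spool: two coaxial disc flanges of radius 52 mm and thickness 21 mm, joined by a core cylinder of radius 16 mm and height 170 mm. The lower flange rests on z = 0 and the three cylinders share a vertical axis.

The spool is on top of the stool.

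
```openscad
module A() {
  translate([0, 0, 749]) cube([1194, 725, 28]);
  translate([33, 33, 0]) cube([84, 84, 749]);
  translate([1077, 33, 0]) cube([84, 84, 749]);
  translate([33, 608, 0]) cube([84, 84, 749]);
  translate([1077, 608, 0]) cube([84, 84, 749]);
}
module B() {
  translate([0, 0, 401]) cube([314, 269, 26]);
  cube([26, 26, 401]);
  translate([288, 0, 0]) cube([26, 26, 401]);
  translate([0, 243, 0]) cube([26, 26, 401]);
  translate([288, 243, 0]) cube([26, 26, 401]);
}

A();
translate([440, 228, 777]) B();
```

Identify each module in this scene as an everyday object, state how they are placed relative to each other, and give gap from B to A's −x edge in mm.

The stool's min-x is at 440; the table's min-x is 0; gap = 440 mm.

A is a table. B is a stool. The stool is on top of the table, centred. The gap from the stool to the table's −x edge is 440 mm.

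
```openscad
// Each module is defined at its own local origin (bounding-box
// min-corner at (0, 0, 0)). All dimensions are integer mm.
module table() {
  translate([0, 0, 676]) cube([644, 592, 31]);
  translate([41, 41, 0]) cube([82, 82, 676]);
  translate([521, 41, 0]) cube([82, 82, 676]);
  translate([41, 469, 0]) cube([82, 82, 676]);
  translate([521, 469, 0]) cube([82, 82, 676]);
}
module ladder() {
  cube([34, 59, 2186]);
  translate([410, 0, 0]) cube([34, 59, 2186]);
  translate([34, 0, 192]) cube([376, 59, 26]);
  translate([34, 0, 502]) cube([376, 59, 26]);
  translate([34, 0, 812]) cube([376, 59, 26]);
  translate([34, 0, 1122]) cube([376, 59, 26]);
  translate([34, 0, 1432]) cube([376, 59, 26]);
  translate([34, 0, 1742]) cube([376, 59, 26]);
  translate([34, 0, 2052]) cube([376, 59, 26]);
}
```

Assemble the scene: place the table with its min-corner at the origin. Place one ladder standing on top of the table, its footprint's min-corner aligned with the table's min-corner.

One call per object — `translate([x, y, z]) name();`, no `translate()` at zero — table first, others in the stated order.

table();
translate([0, 0, 707]) ladder();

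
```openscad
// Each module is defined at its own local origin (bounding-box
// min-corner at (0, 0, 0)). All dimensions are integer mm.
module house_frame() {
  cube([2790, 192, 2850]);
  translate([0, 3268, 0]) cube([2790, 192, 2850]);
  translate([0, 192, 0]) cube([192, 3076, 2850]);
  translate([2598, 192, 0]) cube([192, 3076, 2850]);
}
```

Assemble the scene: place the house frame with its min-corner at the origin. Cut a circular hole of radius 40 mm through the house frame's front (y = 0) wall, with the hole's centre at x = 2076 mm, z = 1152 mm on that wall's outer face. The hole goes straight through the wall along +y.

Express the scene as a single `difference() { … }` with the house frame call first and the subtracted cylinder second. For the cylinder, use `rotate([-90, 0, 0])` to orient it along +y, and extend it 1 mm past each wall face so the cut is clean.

difference() {
  house_frame();
  translate([2076, -1, 1152]) rotate([-90, 0, 0]) cylinder(h = 194, r = 40);
}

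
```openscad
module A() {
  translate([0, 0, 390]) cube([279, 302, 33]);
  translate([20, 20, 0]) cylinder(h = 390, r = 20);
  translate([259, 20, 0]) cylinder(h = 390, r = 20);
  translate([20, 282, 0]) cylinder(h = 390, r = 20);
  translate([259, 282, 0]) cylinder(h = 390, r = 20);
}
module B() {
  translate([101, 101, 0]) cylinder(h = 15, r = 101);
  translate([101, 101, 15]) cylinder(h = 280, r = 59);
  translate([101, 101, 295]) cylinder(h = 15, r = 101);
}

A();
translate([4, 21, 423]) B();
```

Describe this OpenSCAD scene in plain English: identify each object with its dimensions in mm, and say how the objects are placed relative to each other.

A is a simple wooden stool: a rectangular seat 279 mm (x) by 302 mm (y), 33 mm thick, top face at z = 423 mm, on four round legs, each 40 mm in diameter. The legs rest on z = 0, each leg's axis is inset half a diameter from the nearest pair of seat edges (so the leg's bounding box is flush with the corner).

B is a spool: two coaxial disc flanges of radius 101 mm and thickness 15 mm, joined by a core cylinder of radius 59 mm and height 280 mm. The lower flange rests on z = 0 and the three cylinders share a vertical axis.

The spool is on top of the stool.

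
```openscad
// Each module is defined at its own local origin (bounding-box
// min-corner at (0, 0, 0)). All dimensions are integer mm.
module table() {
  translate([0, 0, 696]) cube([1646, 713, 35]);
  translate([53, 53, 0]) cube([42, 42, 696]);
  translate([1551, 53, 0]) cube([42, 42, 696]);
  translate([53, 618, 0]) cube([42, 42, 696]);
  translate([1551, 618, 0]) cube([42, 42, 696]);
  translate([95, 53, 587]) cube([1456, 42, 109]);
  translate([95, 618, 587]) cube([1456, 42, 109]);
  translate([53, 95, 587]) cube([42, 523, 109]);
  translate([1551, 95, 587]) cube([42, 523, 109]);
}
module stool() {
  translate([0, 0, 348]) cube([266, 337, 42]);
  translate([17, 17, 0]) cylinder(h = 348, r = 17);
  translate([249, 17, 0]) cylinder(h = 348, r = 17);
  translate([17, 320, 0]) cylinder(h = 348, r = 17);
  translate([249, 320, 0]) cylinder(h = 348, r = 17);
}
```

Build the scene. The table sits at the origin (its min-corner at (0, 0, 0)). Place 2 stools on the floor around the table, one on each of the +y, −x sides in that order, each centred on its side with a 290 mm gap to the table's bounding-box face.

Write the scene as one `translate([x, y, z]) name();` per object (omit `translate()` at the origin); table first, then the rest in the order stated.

table();
translate([690, 1003, 0]) stool();
translate([-556, 188, 0]) stool();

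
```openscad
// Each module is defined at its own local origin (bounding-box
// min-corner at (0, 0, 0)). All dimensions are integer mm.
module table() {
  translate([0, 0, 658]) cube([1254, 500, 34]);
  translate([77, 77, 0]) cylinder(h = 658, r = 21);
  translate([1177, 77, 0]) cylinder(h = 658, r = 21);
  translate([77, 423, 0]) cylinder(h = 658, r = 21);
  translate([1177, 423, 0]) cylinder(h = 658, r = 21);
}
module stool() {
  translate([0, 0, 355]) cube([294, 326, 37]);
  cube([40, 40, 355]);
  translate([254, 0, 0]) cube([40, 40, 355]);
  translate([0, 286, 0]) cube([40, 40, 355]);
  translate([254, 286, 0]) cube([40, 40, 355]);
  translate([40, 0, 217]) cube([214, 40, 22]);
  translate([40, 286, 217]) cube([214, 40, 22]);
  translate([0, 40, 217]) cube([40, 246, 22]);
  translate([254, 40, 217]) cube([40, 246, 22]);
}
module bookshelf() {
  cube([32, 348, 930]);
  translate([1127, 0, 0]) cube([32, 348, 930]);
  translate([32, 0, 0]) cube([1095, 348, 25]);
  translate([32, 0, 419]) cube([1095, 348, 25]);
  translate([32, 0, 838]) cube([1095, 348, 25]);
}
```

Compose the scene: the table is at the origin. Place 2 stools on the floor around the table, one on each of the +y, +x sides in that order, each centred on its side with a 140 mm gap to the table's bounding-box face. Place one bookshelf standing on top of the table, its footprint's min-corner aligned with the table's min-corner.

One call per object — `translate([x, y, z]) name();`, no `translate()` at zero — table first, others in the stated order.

table();
translate([480, 640, 0]) stool();
translate([1394, 87, 0]) stool();
translate([0, 0, 692]) bookshelf();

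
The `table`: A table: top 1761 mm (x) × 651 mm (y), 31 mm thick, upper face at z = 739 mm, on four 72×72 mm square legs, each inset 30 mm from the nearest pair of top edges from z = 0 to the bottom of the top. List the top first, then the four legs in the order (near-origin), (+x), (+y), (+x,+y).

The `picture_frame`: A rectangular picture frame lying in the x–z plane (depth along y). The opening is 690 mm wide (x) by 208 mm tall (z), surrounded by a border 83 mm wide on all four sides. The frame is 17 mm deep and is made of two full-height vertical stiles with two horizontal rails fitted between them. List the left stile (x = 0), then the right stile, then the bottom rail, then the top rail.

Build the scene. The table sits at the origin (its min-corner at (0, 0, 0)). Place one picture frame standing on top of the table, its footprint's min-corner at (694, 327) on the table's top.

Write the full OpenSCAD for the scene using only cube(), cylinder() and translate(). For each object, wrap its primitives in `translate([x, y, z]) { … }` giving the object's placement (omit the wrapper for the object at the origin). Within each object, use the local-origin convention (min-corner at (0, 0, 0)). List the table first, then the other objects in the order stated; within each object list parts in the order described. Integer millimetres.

translate([0, 0, 708]) cube([1761, 651, 31]);
translate([30, 30, 0]) cube([72, 72, 708]);
translate([1659, 30, 0]) cube([72, 72, 708]);
translate([30, 549, 0]) cube([72, 72, 708]);
translate([1659, 549, 0]) cube([72, 72, 708]);
translate([694, 327, 739]) {
  cube([83, 17, 374]);
  translate([773, 0, 0]) cube([83, 17, 374]);
  translate([83, 0, 0]) cube([690, 17, 83]);
  translate([83, 0, 291]) cube([690, 17, 83]);
}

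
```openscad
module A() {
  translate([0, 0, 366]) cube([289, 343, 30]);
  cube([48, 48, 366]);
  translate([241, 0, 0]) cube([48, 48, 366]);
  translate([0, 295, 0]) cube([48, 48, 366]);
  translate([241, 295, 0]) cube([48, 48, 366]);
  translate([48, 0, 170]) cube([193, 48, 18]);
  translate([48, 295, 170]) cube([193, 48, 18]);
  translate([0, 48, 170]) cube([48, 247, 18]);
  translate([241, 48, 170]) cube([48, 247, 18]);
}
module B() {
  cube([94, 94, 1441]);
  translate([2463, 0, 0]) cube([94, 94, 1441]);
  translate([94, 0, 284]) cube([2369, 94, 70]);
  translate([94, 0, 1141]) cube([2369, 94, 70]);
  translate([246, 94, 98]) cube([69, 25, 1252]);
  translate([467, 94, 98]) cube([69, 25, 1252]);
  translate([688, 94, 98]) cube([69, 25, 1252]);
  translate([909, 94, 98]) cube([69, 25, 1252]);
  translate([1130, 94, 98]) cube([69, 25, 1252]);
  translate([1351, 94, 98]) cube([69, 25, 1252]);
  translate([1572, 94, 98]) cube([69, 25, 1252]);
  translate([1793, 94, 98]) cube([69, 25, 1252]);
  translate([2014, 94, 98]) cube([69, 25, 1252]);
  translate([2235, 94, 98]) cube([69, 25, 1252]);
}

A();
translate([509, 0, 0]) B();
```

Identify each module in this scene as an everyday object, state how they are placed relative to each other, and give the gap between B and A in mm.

The fence section's nearest face is 220 mm from the stool's +x face.

A is a stool. B is a fence section. The fence section is on the floor beside the stool on its +x side. The gap between the fence section and the stool is 220 mm.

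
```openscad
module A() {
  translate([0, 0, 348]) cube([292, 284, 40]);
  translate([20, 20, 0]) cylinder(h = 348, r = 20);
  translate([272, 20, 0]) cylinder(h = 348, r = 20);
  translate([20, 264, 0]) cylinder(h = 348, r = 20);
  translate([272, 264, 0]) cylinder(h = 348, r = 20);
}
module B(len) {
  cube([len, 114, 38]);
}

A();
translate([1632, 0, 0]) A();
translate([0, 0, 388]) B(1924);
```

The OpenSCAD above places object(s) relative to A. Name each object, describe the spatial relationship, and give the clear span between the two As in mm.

Second stool starts at x = 1632; first ends at x = 292; clear span = 1632 − 292 = 1340 mm.

A is a stool. B is a beam. A beam spans the tops of two stools. The clear span between the two stools is 1340 mm.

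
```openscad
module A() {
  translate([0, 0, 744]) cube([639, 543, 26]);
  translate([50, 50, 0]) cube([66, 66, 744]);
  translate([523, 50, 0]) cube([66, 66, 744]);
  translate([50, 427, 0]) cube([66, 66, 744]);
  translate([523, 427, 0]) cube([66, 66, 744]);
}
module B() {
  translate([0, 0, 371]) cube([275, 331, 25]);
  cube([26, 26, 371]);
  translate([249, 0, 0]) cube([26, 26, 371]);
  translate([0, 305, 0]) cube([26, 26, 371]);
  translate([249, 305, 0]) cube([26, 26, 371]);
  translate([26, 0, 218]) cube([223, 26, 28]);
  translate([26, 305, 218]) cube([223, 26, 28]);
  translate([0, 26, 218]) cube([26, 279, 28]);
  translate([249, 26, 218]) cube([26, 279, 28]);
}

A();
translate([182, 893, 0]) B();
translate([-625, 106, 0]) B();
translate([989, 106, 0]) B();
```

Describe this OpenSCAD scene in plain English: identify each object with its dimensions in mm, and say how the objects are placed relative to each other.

A is a table with a 639×543 mm rectangular top, 26 mm thick, top surface at z = 770 mm, supported by four 66×66 mm square legs, each inset 50 mm from the nearest pair of top edges, running from the floor.

B is a four-legged stool. The seat is 275×331 mm, 25 mm thick, top at z = 396 mm. It stands on four square legs, each 26×26 mm in cross-section, from z = 0 to the seat underside, each flush with a corner of the seat. Four stretchers, 26 mm wide and 28 mm tall, connect adjacent legs with their undersides at z = 218 mm, each running between the inner faces of the legs it joins and aligned with the legs' outer faces on the other axis.

Three stools sit around the table at the +y, −x, +x sides.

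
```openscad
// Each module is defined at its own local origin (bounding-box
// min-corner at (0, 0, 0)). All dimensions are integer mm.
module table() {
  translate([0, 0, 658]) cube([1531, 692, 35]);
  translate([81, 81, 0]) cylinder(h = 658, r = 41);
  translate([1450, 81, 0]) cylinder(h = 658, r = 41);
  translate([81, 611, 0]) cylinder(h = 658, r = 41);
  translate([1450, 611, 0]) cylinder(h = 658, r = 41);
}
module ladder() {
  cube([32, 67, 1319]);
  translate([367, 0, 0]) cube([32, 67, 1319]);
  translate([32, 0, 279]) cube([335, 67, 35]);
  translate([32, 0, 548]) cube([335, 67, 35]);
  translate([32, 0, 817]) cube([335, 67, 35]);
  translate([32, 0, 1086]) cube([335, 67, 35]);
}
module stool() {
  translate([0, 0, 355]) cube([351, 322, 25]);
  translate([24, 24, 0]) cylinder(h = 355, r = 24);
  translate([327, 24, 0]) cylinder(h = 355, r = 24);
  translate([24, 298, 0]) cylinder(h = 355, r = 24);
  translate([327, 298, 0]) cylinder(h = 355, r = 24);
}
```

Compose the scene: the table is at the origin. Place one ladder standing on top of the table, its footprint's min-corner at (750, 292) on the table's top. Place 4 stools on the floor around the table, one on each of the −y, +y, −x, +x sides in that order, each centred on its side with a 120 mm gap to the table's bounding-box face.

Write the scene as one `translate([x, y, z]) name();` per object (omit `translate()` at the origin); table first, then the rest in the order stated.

table();
translate([750, 292, 693]) ladder();
translate([590, -442, 0]) stool();
translate([590, 812, 0]) stool();
translate([-471, 185, 0]) stool();
translate([1651, 185, 0]) stool();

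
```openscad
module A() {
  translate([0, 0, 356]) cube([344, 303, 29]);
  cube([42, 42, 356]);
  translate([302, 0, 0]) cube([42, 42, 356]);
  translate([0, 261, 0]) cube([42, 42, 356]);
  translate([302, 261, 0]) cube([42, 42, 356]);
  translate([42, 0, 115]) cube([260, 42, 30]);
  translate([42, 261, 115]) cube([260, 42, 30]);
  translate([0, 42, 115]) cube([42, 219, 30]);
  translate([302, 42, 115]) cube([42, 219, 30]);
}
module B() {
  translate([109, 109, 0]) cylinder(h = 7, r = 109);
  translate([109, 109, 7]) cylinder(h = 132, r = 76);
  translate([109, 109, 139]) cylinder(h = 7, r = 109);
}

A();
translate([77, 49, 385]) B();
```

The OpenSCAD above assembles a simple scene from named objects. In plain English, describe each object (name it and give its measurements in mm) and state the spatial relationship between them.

A is a four-legged stool. The seat is 344×303 mm, 29 mm thick, top at z = 385 mm. It stands on four square legs, each 42×42 mm in cross-section, from z = 0 to the seat underside, each flush with a corner of the seat. Four stretchers, 42 mm wide and 30 mm tall, connect adjacent legs with their undersides at z = 115 mm, each running between the inner faces of the legs it joins and aligned with the legs' outer faces on the other axis.

B is a spool: two coaxial disc flanges of radius 109 mm and thickness 7 mm, joined by a core cylinder of radius 76 mm and height 132 mm. The lower flange rests on z = 0 and the three cylinders share a vertical axis.

The spool is on top of the stool.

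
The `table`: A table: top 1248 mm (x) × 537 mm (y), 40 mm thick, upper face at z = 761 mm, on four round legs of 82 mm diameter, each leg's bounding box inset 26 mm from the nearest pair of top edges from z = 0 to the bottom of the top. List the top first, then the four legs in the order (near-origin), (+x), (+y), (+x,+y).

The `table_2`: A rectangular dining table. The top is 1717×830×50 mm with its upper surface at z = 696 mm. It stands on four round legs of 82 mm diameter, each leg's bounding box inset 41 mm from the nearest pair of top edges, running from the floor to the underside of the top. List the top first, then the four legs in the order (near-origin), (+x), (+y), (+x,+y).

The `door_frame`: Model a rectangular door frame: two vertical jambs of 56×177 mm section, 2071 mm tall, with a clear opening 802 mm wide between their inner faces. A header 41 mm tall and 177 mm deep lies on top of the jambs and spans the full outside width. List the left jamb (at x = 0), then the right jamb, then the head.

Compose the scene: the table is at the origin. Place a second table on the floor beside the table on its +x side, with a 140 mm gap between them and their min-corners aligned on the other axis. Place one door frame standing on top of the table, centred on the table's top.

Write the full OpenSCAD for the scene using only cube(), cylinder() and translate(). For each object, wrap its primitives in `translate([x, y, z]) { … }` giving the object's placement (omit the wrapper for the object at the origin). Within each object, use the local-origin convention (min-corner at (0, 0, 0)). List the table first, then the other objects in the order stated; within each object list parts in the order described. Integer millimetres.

translate([0, 0, 721]) cube([1248, 537, 40]);
translate([67, 67, 0]) cylinder(h = 721, r = 41);
translate([1181, 67, 0]) cylinder(h = 721, r = 41);
translate([67, 470, 0]) cylinder(h = 721, r = 41);
translate([1181, 470, 0]) cylinder(h = 721, r = 41);
translate([1388, 0, 0]) {
  translate([0, 0, 646]) cube([1717, 830, 50]);
  translate([82, 82, 0]) cylinder(h = 646, r = 41);
  translate([1635, 82, 0]) cylinder(h = 646, r = 41);
  translate([82, 748, 0]) cylinder(h = 646, r = 41);
  translate([1635, 748, 0]) cylinder(h = 646, r = 41);
}
translate([167, 180, 761]) {
  cube([56, 177, 2071]);
  translate([858, 0, 0]) cube([56, 177, 2071]);
  translate([0, 0, 2071]) cube([914, 177, 41]);
}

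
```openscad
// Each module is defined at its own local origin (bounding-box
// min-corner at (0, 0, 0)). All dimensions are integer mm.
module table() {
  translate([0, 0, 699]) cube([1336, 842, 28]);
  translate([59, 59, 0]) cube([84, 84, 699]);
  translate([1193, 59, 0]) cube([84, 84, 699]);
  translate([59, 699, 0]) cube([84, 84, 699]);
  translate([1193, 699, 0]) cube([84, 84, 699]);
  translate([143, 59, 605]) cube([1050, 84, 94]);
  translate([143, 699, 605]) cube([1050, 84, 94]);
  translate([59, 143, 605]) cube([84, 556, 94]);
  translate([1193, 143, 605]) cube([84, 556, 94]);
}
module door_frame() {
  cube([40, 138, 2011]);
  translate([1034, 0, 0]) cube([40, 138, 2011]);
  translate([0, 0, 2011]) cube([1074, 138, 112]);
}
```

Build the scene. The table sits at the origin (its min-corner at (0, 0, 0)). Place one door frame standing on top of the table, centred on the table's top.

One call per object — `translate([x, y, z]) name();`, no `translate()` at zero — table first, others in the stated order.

table();
translate([131, 352, 727]) door_frame();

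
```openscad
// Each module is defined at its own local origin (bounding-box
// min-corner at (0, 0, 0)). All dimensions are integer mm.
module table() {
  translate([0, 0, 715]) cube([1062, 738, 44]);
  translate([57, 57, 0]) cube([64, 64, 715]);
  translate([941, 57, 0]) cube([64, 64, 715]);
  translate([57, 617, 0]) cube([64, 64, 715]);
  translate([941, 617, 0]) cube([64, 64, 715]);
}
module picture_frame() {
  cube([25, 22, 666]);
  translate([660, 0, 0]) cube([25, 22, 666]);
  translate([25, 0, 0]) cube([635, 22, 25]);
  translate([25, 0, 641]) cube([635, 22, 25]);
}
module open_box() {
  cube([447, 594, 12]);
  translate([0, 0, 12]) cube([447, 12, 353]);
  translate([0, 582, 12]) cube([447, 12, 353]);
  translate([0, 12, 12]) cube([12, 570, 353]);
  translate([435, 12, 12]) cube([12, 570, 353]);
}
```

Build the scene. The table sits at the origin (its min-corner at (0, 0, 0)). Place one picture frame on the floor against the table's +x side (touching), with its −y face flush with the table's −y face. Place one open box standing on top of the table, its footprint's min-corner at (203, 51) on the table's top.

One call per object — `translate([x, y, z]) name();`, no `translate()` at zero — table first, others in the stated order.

table();
translate([1062, 0, 0]) picture_frame();
translate([203, 51, 759]) open_box();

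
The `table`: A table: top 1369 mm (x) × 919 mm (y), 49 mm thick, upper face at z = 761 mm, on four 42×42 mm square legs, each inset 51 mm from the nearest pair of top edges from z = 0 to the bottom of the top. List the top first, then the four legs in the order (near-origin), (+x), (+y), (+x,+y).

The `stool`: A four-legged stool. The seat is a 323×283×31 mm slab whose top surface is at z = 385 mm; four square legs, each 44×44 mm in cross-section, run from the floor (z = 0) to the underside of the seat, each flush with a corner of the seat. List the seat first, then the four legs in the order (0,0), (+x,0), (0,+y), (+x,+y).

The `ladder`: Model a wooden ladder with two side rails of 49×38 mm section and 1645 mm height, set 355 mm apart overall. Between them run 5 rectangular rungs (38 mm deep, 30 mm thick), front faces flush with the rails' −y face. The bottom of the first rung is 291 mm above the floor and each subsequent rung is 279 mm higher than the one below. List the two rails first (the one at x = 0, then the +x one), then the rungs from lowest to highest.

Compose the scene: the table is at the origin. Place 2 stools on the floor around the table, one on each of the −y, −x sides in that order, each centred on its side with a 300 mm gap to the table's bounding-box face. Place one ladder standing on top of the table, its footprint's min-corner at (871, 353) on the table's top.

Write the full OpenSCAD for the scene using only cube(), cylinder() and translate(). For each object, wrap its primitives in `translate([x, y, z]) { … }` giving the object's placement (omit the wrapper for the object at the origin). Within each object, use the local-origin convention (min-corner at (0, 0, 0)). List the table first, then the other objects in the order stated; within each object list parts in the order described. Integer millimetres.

translate([0, 0, 712]) cube([1369, 919, 49]);
translate([51, 51, 0]) cube([42, 42, 712]);
translate([1276, 51, 0]) cube([42, 42, 712]);
translate([51, 826, 0]) cube([42, 42, 712]);
translate([1276, 826, 0]) cube([42, 42, 712]);
translate([523, -583, 0]) {
  translate([0, 0, 354]) cube([323, 283, 31]);
  cube([44, 44, 354]);
  translate([279, 0, 0]) cube([44, 44, 354]);
  translate([0, 239, 0]) cube([44, 44, 354]);
  translate([279, 239, 0]) cube([44, 44, 354]);
}
translate([-623, 318, 0]) {
  translate([0, 0, 354]) cube([323, 283, 31]);
  cube([44, 44, 354]);
  translate([279, 0, 0]) cube([44, 44, 354]);
  translate([0, 239, 0]) cube([44, 44, 354]);
  translate([279, 239, 0]) cube([44, 44, 354]);
}
translate([871, 353, 761]) {
  cube([49, 38, 1645]);
  translate([306, 0, 0]) cube([49, 38, 1645]);
  translate([49, 0, 291]) cube([257, 38, 30]);
  translate([49, 0, 570]) cube([257, 38, 30]);
  translate([49, 0, 849]) cube([257, 38, 30]);
  translate([49, 0, 1128]) cube([257, 38, 30]);
  translate([49, 0, 1407]) cube([257, 38, 30]);
}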